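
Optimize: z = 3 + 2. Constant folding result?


3 + 2 = 5 at compile time
Optimized: z = 5


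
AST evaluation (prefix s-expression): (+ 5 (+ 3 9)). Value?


Evaluate inner: (+ 3 9) = 12
Evaluate root: (+ 5 12) = 17
Result: 17


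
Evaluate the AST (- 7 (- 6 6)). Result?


Evaluate inner: (- 6 6) = 0
Evaluate root: (- 7 0) = 7
Result: 7


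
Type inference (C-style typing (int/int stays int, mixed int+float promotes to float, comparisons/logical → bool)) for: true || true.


Operand types: bool || bool
Rule: logical operators take bool operands and yield bool
Result type: bool


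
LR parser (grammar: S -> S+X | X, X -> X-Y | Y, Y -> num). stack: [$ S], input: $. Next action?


start symbol S on stack, input exhausted
Action: accept


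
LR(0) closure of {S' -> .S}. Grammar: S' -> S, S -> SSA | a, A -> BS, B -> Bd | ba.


Start: S' -> .S
For each item with dot before a nonterminal B, add B -> .γ for every B-production
Closure: [S' -> .S, S -> .SSA, S -> .a]


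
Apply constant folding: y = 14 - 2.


14 - 2 = 12 at compile time
Optimized: y = 12


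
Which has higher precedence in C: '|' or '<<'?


'<<' is shift (level 8); '|' is bitwise OR (level 3)
Higher level binds tighter
'<<' has higher precedence than '|'


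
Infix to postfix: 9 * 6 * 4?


Left to right (same or higher precedence on left)
Postfix: 9 6 * 4 *


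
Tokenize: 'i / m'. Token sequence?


Scan left to right, longest-match per lexeme
Tokens: ID(i), OP(/), ID(m)


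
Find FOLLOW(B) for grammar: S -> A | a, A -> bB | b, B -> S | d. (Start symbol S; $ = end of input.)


$ ∈ FOLLOW(S). For each A -> αBβ: add FIRST(β)\{ε} to FOLLOW(B); if β nullable, add FOLLOW(A).
FOLLOW(B) = {$}


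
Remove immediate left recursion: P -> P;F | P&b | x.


Left-recursive alternatives: P;F, P&b; non-recursive: x
Introduce P': P -> xP', P' -> ;FP' | &bP' | ε


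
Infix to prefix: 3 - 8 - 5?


left-to-right (same/higher precedence on left): tree is (- (- 3 8) 5)
Prefix: - - 3 8 5


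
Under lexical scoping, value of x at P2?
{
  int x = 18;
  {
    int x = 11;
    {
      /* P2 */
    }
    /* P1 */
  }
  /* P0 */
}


P2's block does not declare x; resolves to the enclosing declaration at depth 1
x = 11


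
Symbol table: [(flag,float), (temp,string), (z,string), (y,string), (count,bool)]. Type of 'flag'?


Lookup 'flag' → type float


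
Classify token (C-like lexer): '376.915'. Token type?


Pattern: digits with a decimal point
Type: FLOAT_LITERAL


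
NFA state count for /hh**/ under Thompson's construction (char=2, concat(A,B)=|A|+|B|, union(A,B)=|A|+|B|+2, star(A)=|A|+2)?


Syntax tree has 2 char leaf(s), 0 union(s), 2 star(s)
chars contribute 2×2 = 4; each union adds +2; each star adds +2
Total: 4 + 0 + 4 = 8 states


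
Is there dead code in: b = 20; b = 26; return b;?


first assignment to b is overwritten before any read
Dead: 'b = 20'


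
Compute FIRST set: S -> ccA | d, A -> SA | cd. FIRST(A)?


Per alternative of A: FIRST(SA) = {c, d}; FIRST(cd) = {c}
FIRST(A) = {c, d}


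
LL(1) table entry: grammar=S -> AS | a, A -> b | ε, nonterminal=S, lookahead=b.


For [S, b]: 'b' ∈ FIRST(AS)
Entry: S -> AS


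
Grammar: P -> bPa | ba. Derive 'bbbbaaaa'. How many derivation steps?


Derivation: P => bPa => bbPaa => bbbPaaa => bbbbaaaa
Steps: 4


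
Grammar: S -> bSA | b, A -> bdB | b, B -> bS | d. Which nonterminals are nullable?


A nonterminal is nullable iff some alternative derives ε (directly, or every symbol in it is nullable)
Nullable: {}


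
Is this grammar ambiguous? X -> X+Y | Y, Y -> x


precedence layered via separate nonterminal Y: deterministic
Unambiguous


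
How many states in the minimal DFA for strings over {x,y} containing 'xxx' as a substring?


KMP-style automaton: 3 progress states + 1 absorbing accept = 4
Minimal DFA: 4 states


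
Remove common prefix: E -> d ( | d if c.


Common prefix: 'd'
Factored: E -> d E', E' -> ( | if c


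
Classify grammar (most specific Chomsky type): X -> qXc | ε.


Single nonterminal LHS, but q^n c^n is not regular
Classification: Type 2 (Context-Free)


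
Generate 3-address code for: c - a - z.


Break into single-operator statements:
t1 = c - a
t2 = t1 - z


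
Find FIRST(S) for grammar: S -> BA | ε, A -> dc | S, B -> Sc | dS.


Per alternative of S: FIRST(BA) = {c, d}; FIRST(ε) = {ε}
FIRST(S) = {c, d, ε}


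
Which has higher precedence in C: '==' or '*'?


'*' is multiplicative (level 10); '==' is equality (level 6)
Higher level binds tighter
'*' has higher precedence than '=='


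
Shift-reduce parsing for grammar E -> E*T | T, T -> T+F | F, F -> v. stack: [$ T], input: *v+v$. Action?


lookahead ∉ {+} so T won't extend; reduce E -> T
Action: reduce (E -> T)


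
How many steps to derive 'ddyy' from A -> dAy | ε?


Derivation: A => dAy => ddAyy => ddyy
Steps: 3


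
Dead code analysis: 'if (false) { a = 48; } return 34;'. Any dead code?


condition is constant false, so the whole block is unreachable
Dead: 'if (false) { a = 48; }'


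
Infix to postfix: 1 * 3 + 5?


Left to right (same or higher precedence on left)
Postfix: 1 3 * 5 +


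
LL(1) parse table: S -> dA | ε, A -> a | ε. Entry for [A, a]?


For [A, a]: 'a' ∈ FIRST(a)
Entry: A -> a


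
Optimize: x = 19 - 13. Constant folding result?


19 - 13 = 6 at compile time
Optimized: x = 6


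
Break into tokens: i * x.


Scan left to right, longest-match per lexeme
Tokens: ID(i), OP(*), ID(x)


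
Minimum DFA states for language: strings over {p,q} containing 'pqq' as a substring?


KMP-style automaton: 3 progress states + 1 absorbing accept = 4
Minimal DFA: 4 states


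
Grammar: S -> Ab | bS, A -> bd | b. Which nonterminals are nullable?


A nonterminal is nullable iff some alternative derives ε (directly, or every symbol in it is nullable)
Nullable: {}


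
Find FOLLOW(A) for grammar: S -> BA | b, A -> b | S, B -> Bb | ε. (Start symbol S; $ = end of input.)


$ ∈ FOLLOW(S). For each A -> αBβ: add FIRST(β)\{ε} to FOLLOW(B); if β nullable, add FOLLOW(A).
FOLLOW(A) = {$}


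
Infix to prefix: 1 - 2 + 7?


left-to-right (same/higher precedence on left): tree is (+ (- 1 2) 7)
Prefix: + - 1 2 7


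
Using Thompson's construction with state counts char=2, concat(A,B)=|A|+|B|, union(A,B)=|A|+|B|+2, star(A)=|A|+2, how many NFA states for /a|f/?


Syntax tree has 2 char leaf(s), 1 union(s), 0 star(s)
chars contribute 2×2 = 4; each union adds +2; each star adds +2
Total: 4 + 2 + 0 = 6 states


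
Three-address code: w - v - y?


Break into single-operator statements:
t1 = w - v
t2 = t1 - y


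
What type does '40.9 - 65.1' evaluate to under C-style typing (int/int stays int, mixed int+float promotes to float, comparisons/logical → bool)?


Operand types: float - float
Rule: mixed int/float promotes to float; int/int stays int
Result type: float


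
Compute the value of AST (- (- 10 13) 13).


Evaluate inner: (- 10 13) = -3
Evaluate root: (- -3 13) = -16
Result: -16


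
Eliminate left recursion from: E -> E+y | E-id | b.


Left-recursive alternatives: E+y, E-id; non-recursive: b
Introduce E': E -> bE', E' -> +yE' | -idE' | ε


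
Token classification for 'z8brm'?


Pattern: letter/underscore followed by alphanumerics, not a keyword
Type: IDENTIFIER


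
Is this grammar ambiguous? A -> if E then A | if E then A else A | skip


dangling else: 'if E then if E then skip else skip' parses two ways
Ambiguous


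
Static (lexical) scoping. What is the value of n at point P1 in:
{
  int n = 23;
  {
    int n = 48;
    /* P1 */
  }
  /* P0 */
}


n declared in the same block as P1
n = 48


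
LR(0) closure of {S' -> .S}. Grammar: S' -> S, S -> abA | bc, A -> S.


Start: S' -> .S
For each item with dot before a nonterminal B, add B -> .γ for every B-production
Closure: [S' -> .S, S -> .abA, S -> .bc]


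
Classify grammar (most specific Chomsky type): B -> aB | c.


Right-linear: every RHS is a terminal or a terminal followed by one nonterminal
Classification: Type 3 (Regular)


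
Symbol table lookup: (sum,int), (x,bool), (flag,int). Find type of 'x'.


Lookup 'x' → type bool


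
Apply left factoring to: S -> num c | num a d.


Common prefix: 'num'
Factored: S -> num S', S' -> c | a d


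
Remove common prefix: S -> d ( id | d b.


Common prefix: 'd'
Factored: S -> d S', S' -> ( id | b


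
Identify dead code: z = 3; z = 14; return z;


first assignment to z is overwritten before any read
Dead: 'z = 3'


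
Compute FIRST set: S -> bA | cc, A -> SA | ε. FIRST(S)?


Per alternative of S: FIRST(bA) = {b}; FIRST(cc) = {c}
FIRST(S) = {b, c}


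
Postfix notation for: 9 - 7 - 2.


Left to right (same or higher precedence on left)
Postfix: 9 7 - 2 -


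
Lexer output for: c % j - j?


Scan left to right, longest-match per lexeme
Tokens: ID(c), OP(%), ID(j), OP(-), ID(j)


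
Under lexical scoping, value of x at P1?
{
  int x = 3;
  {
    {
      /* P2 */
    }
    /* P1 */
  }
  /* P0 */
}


P1's block does not declare x; resolves to the enclosing declaration at depth 0
x = 3


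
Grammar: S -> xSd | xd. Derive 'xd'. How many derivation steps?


Derivation: S => xd
Steps: 1


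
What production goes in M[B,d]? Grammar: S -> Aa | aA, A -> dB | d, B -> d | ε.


For [B, d]: 'd' ∈ FIRST(d)
Entry: B -> d


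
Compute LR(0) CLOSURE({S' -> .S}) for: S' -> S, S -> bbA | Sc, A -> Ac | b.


Start: S' -> .S
For each item with dot before a nonterminal B, add B -> .γ for every B-production
Closure: [S' -> .S, S -> .bbA, S -> .Sc]


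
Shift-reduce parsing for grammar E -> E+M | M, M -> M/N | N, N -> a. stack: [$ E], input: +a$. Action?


shift '+' to continue E -> E+M
Action: shift


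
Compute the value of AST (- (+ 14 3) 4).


Evaluate inner: (+ 14 3) = 17
Evaluate root: (- 17 4) = 13
Result: 13


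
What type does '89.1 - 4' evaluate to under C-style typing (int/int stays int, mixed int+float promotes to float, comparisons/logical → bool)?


Operand types: float - int
Rule: mixed int/float promotes to float; int/int stays int
Result type: float


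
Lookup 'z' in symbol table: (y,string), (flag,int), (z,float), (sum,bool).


Lookup 'z' → type float


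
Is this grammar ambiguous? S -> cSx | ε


balanced c^n…x^n: each string has a unique parse
Unambiguous


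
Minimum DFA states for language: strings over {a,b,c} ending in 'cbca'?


Track the longest suffix of input matching a prefix of 'cbca': 5 classes (prefixes of length 0..4)
Minimal DFA: 5 states


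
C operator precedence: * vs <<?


'*' is multiplicative (level 10); '<<' is shift (level 8)
Higher level binds tighter
'*' has higher precedence than '<<'


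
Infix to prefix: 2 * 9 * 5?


left-to-right (same/higher precedence on left): tree is (* (* 2 9) 5)
Prefix: * * 2 9 5


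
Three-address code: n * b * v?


Break into single-operator statements:
t1 = n * b
t2 = t1 * v


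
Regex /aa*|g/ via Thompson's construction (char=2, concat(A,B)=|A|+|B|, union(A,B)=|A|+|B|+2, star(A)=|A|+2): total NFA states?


Syntax tree has 3 char leaf(s), 1 union(s), 1 star(s)
chars contribute 3×2 = 6; each union adds +2; each star adds +2
Total: 6 + 2 + 2 = 10 states


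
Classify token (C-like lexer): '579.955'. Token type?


Pattern: digits with a decimal point
Type: FLOAT_LITERAL


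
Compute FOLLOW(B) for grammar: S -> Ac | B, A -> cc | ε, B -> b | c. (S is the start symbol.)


$ ∈ FOLLOW(S). For each A -> αBβ: add FIRST(β)\{ε} to FOLLOW(B); if β nullable, add FOLLOW(A).
FOLLOW(B) = {$}


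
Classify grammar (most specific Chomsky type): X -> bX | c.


Right-linear: every RHS is a terminal or a terminal followed by one nonterminal
Classification: Type 3 (Regular)


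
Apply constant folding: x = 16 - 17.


16 - 17 = -1 at compile time
Optimized: x = -1


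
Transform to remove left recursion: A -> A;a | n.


Left-recursive alternatives: A;a; non-recursive: n
Introduce A': A -> nA', A' -> ;aA' | ε


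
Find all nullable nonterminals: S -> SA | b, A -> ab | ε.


A nonterminal is nullable iff some alternative derives ε (directly, or every symbol in it is nullable)
Nullable: {A}


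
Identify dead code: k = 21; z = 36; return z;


k is assigned but never read
Dead: 'k = 21'


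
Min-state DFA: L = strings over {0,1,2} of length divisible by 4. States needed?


Track length mod 4: states 0..3, accept at 0
Minimal DFA: 4 states


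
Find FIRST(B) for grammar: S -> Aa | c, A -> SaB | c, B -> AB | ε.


Per alternative of B: FIRST(AB) = {c}; FIRST(ε) = {ε}
FIRST(B) = {c, ε}


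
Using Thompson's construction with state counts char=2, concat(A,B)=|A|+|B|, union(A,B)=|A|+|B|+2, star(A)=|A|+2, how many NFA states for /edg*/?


Syntax tree has 3 char leaf(s), 0 union(s), 1 star(s)
chars contribute 3×2 = 6; each union adds +2; each star adds +2
Total: 6 + 0 + 2 = 8 states


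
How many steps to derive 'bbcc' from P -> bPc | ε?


Derivation: P => bPc => bbPcc => bbcc
Steps: 3


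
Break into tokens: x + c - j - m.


Scan left to right, longest-match per lexeme
Tokens: ID(x), OP(+), ID(c), OP(-), ID(j), OP(-), ID(m)


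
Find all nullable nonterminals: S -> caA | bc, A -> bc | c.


A nonterminal is nullable iff some alternative derives ε (directly, or every symbol in it is nullable)
Nullable: {}


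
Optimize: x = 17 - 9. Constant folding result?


17 - 9 = 8 at compile time
Optimized: x = 8


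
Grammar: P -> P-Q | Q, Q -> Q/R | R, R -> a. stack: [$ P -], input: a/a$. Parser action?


no handle ('P-' is not any RHS); shift 'a'
Action: shift


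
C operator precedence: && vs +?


'+' is additive (level 9); '&&' is logical AND (level 2)
Higher level binds tighter
'+' has higher precedence than '&&'


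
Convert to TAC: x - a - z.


Break into single-operator statements:
t1 = x - a
t2 = t1 - z


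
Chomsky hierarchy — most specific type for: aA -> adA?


LHS has context (more than one symbol) and |LHS| ≤ |RHS|
Classification: Type 1 (Context-Sensitive)


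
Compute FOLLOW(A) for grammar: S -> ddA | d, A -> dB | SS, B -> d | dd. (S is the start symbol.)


$ ∈ FOLLOW(S). For each A -> αBβ: add FIRST(β)\{ε} to FOLLOW(B); if β nullable, add FOLLOW(A).
FOLLOW(A) = {$, d}


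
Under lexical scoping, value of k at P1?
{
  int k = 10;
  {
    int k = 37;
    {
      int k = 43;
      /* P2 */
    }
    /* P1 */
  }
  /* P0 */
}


k declared in the same block as P1
k = 37


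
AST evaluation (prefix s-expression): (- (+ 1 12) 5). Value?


Evaluate inner: (+ 1 12) = 13
Evaluate root: (- 13 5) = 8
Result: 8


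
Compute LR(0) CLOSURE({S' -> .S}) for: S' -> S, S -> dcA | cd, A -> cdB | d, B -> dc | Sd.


Start: S' -> .S
For each item with dot before a nonterminal B, add B -> .γ for every B-production
Closure: [S' -> .S, S -> .dcA, S -> .cd]


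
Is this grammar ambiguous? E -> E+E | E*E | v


'v+v*v' has two parse trees (no precedence encoded between + and *)
Ambiguous


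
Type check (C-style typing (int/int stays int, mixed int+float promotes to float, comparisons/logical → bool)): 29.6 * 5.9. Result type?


Operand types: float * float
Rule: mixed int/float promotes to float; int/int stays int
Result type: float


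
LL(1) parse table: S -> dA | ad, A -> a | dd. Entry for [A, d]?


For [A, d]: 'd' ∈ FIRST(dd)
Entry: A -> dd


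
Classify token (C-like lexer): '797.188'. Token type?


Pattern: digits with a decimal point
Type: FLOAT_LITERAL


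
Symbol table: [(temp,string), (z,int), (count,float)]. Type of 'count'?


Lookup 'count' → type float


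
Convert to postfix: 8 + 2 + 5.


Left to right (same or higher precedence on left)
Postfix: 8 2 + 5 +


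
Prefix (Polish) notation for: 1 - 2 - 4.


left-to-right (same/higher precedence on left): tree is (- (- 1 2) 4)
Prefix: - - 1 2 4


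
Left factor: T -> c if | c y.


Common prefix: 'c'
Factored: T -> c T', T' -> if | y


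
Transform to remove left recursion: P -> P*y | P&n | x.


Left-recursive alternatives: P*y, P&n; non-recursive: x
Introduce P': P -> xP', P' -> *yP' | &nP' | ε


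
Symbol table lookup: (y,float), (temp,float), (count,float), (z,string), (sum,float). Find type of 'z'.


Lookup 'z' → type string


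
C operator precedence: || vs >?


'>' is relational (level 7); '||' is logical OR (level 1)
Higher level binds tighter
'>' has higher precedence than '||'


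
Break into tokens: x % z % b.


Scan left to right, longest-match per lexeme
Tokens: ID(x), OP(%), ID(z), OP(%), ID(b)


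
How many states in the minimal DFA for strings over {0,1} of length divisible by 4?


Track length mod 4: states 0..3, accept at 0
Minimal DFA: 4 states


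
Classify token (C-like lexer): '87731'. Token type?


Pattern: digits only
Type: INTEGER_LITERAL


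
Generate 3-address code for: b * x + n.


Break into single-operator statements:
t1 = b * x
t2 = t1 + n


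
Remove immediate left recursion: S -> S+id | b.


Left-recursive alternatives: S+id; non-recursive: b
Introduce S': S -> bS', S' -> +idS' | ε


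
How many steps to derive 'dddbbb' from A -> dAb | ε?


Derivation: A => dAb => ddAbb => dddAbbb => dddbbb
Steps: 4


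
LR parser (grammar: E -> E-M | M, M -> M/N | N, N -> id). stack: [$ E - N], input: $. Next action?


'N' (not preceded by M/) is the handle for M -> N
Action: reduce (M -> N)


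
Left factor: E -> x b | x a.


Common prefix: 'x'
Factored: E -> x E', E' -> b | a


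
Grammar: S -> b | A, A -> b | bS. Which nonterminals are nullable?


A nonterminal is nullable iff some alternative derives ε (directly, or every symbol in it is nullable)
Nullable: {}


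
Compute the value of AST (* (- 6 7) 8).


Evaluate inner: (- 6 7) = -1
Evaluate root: (* -1 8) = -8
Result: -8


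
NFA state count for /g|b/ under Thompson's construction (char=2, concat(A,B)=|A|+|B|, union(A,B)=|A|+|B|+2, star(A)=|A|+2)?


Syntax tree has 2 char leaf(s), 1 union(s), 0 star(s)
chars contribute 2×2 = 4; each union adds +2; each star adds +2
Total: 4 + 2 + 0 = 6 states


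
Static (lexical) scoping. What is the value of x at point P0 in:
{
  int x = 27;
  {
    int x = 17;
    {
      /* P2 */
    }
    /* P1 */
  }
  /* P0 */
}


x declared in the same block as P0
x = 27


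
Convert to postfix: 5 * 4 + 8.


Left to right (same or higher precedence on left)
Postfix: 5 4 * 8 +


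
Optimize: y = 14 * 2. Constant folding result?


14 * 2 = 28 at compile time
Optimized: y = 28


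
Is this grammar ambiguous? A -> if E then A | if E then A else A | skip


dangling else: 'if E then if E then skip else skip' parses two ways
Ambiguous


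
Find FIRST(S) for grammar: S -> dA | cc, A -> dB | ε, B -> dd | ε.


Per alternative of S: FIRST(dA) = {d}; FIRST(cc) = {c}
FIRST(S) = {c, d}


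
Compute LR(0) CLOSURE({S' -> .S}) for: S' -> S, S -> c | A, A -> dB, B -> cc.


Start: S' -> .S
For each item with dot before a nonterminal B, add B -> .γ for every B-production
Closure: [S' -> .S, S -> .c, S -> .A, A -> .dB]


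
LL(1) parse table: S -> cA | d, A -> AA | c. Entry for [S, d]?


For [S, d]: 'd' ∈ FIRST(d)
Entry: S -> d


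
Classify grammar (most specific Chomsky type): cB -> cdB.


LHS has context (more than one symbol) and |LHS| ≤ |RHS|
Classification: Type 1 (Context-Sensitive)


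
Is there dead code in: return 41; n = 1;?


statement follows a return and is unreachable
Dead: 'n = 1'


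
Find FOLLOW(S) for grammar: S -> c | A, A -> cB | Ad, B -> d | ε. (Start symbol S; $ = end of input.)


$ ∈ FOLLOW(S). For each A -> αBβ: add FIRST(β)\{ε} to FOLLOW(B); if β nullable, add FOLLOW(A).
FOLLOW(S) = {$}


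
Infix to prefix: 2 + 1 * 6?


'*' binds tighter: tree is (+ 2 (* 1 6))
Prefix: + 2 * 1 6


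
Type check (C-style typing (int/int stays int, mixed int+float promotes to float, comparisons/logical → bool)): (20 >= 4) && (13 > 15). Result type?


Operand types: bool && bool
Rule: logical operators take bool operands and yield bool
Result type: bool


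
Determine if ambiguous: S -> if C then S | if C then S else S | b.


dangling else: 'if C then if C then b else b' parses two ways
Ambiguous


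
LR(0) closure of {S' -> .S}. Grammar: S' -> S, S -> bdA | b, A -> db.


Start: S' -> .S
For each item with dot before a nonterminal B, add B -> .γ for every B-production
Closure: [S' -> .S, S -> .bdA, S -> .b]


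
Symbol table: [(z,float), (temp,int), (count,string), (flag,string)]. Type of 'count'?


Lookup 'count' → type string


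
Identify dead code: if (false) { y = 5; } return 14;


condition is constant false, so the whole block is unreachable
Dead: 'if (false) { y = 5; }'


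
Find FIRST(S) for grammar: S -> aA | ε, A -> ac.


Per alternative of S: FIRST(aA) = {a}; FIRST(ε) = {ε}
FIRST(S) = {a, ε}


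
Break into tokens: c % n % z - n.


Scan left to right, longest-match per lexeme
Tokens: ID(c), OP(%), ID(n), OP(%), ID(z), OP(-), ID(n)


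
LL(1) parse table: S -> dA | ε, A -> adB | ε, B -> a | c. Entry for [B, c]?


For [B, c]: 'c' ∈ FIRST(c)
Entry: B -> c


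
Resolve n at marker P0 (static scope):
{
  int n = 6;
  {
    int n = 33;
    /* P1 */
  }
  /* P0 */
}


n declared in the same block as P0
n = 6


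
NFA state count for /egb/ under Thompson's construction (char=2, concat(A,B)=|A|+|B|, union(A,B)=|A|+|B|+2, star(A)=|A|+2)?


Syntax tree has 3 char leaf(s), 0 union(s), 0 star(s)
chars contribute 3×2 = 6; each union adds +2; each star adds +2
Total: 6 + 0 + 0 = 6 states


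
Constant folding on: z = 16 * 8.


16 * 8 = 128 at compile time
Optimized: z = 128


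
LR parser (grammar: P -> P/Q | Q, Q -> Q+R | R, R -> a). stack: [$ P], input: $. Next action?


start symbol P on stack, input exhausted
Action: accept


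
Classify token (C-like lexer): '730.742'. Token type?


Pattern: digits with a decimal point
Type: FLOAT_LITERAL


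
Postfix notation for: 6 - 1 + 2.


Left to right (same or higher precedence on left)
Postfix: 6 1 - 2 +


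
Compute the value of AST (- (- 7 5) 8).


Evaluate inner: (- 7 5) = 2
Evaluate root: (- 2 8) = -6
Result: -6


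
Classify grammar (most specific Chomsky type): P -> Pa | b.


Left-linear: every RHS is a terminal or one nonterminal followed by a terminal
Classification: Type 3 (Regular)


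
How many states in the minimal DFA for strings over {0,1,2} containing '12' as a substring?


KMP-style automaton: 2 progress states + 1 absorbing accept = 3
Minimal DFA: 3 states


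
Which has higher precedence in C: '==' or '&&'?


'==' is equality (level 6); '&&' is logical AND (level 2)
Higher level binds tighter
'==' has higher precedence than '&&'


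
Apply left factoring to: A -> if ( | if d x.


Common prefix: 'if'
Factored: A -> if A', A' -> ( | d x


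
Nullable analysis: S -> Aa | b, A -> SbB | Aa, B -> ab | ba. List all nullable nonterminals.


A nonterminal is nullable iff some alternative derives ε (directly, or every symbol in it is nullable)
Nullable: {}


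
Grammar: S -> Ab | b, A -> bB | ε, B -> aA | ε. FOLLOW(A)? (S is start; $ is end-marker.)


$ ∈ FOLLOW(S). For each A -> αBβ: add FIRST(β)\{ε} to FOLLOW(B); if β nullable, add FOLLOW(A).
FOLLOW(A) = {b}


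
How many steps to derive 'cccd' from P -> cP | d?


Derivation: P => cP => ccP => cccP => cccd
Steps: 4


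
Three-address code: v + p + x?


Break into single-operator statements:
t1 = v + p
t2 = t1 + x


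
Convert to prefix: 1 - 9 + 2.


left-to-right (same/higher precedence on left): tree is (+ (- 1 9) 2)
Prefix: + - 1 9 2


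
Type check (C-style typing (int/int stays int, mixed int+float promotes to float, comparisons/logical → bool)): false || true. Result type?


Operand types: bool || bool
Rule: logical operators take bool operands and yield bool
Result type: bool


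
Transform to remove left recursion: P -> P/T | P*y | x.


Left-recursive alternatives: P/T, P*y; non-recursive: x
Introduce P': P -> xP', P' -> /TP' | *yP' | ε


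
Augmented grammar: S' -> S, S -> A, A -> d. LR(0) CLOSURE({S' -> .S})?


Start: S' -> .S
For each item with dot before a nonterminal B, add B -> .γ for every B-production
Closure: [S' -> .S, S -> .A, A -> .d]


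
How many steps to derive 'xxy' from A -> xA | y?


Derivation: A => xA => xxA => xxy
Steps: 3


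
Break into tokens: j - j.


Scan left to right, longest-match per lexeme
Tokens: ID(j), OP(-), ID(j)


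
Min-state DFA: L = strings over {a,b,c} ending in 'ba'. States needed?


Track the longest suffix of input matching a prefix of 'ba': 3 classes (prefixes of length 0..2)
Minimal DFA: 3 states


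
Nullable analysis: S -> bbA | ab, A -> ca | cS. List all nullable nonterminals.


A nonterminal is nullable iff some alternative derives ε (directly, or every symbol in it is nullable)
Nullable: {}


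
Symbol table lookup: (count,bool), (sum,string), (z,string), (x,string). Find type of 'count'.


Lookup 'count' → type bool


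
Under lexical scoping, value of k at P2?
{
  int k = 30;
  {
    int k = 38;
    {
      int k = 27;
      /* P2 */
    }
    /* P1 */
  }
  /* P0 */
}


k declared in the same block as P2
k = 27


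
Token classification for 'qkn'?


Pattern: letter/underscore followed by alphanumerics, not a keyword
Type: IDENTIFIER


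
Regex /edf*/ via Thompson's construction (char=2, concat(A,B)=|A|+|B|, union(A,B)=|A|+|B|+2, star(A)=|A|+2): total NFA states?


Syntax tree has 3 char leaf(s), 0 union(s), 1 star(s)
chars contribute 3×2 = 6; each union adds +2; each star adds +2
Total: 6 + 0 + 2 = 8 states


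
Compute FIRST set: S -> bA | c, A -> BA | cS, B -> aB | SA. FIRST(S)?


Per alternative of S: FIRST(bA) = {b}; FIRST(c) = {c}
FIRST(S) = {b, c}


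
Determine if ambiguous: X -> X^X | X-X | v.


'v^v-v' has two parse trees (no precedence encoded between ^ and -)
Ambiguous


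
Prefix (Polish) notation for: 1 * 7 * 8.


left-to-right (same/higher precedence on left): tree is (* (* 1 7) 8)
Prefix: * * 1 7 8


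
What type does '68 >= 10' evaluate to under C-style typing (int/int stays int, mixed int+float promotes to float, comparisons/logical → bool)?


Operand types: int >= int
Rule: comparison yields bool
Result type: bool


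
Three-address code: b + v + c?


Break into single-operator statements:
t1 = b + v
t2 = t1 + c


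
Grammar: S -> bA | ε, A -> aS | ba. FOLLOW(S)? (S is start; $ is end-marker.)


$ ∈ FOLLOW(S). For each A -> αBβ: add FIRST(β)\{ε} to FOLLOW(B); if β nullable, add FOLLOW(A).
FOLLOW(S) = {$}


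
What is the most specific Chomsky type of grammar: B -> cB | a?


Right-linear: every RHS is a terminal or a terminal followed by one nonterminal
Classification: Type 3 (Regular)


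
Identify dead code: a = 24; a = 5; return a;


first assignment to a is overwritten before any read
Dead: 'a = 24'


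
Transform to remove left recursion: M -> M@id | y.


Left-recursive alternatives: M@id; non-recursive: y
Introduce M': M -> yM', M' -> @idM' | ε


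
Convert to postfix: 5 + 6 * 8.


* has higher precedence, evaluate 6*8 first
Postfix: 5 6 8 * +


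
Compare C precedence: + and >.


'+' is additive (level 9); '>' is relational (level 7)
Higher level binds tighter
'+' has higher precedence than '>'


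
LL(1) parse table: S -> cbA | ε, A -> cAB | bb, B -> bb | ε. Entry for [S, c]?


For [S, c]: 'c' ∈ FIRST(cbA)
Entry: S -> cbA


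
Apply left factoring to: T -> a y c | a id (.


Common prefix: 'a'
Factored: T -> a T', T' -> y c | id (


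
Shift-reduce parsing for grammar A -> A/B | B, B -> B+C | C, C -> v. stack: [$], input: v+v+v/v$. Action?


no handle on stack; shift 'v'
Action: shift


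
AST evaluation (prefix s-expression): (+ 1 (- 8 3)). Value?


Evaluate inner: (- 8 3) = 5
Evaluate root: (+ 1 5) = 6
Result: 6


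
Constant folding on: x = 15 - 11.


15 - 11 = 4 at compile time
Optimized: x = 4


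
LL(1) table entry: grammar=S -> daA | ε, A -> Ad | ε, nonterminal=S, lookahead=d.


For [S, d]: 'd' ∈ FIRST(daA)
Entry: S -> daA


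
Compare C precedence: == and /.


'/' is multiplicative (level 10); '==' is equality (level 6)
Higher level binds tighter
'/' has higher precedence than '=='


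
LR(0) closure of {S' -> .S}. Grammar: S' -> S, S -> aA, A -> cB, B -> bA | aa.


Start: S' -> .S
For each item with dot before a nonterminal B, add B -> .γ for every B-production
Closure: [S' -> .S, S -> .aA]


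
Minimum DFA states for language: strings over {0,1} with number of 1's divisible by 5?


Track (count of 1) mod 5: states 0..4, accept at 0
Minimal DFA: 5 states


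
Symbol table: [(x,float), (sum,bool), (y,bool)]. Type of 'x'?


Lookup 'x' → type float


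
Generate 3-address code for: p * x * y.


Break into single-operator statements:
t1 = p * x
t2 = t1 * y


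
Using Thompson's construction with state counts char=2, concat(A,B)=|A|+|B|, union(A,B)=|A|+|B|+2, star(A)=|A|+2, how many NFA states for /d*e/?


Syntax tree has 2 char leaf(s), 0 union(s), 1 star(s)
chars contribute 2×2 = 4; each union adds +2; each star adds +2
Total: 4 + 0 + 2 = 6 states


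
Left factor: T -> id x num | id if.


Common prefix: 'id'
Factored: T -> id T', T' -> x num | if


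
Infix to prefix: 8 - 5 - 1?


left-to-right (same/higher precedence on left): tree is (- (- 8 5) 1)
Prefix: - - 8 5 1


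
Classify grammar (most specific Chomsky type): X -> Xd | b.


Left-linear: every RHS is a terminal or one nonterminal followed by a terminal
Classification: Type 3 (Regular)


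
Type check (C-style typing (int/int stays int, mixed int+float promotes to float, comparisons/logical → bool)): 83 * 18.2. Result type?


Operand types: int * float
Rule: mixed int/float promotes to float; int/int stays int
Result type: float


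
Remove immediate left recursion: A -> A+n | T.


Left-recursive alternatives: A+n; non-recursive: T
Introduce A': A -> TA', A' -> +nA' | ε


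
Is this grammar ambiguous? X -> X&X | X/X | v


'v&v/v' has two parse trees (no precedence encoded between & and /)
Ambiguous


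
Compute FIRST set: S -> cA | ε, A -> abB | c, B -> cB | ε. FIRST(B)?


Per alternative of B: FIRST(cB) = {c}; FIRST(ε) = {ε}
FIRST(B) = {c, ε}


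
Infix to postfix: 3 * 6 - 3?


Left to right (same or higher precedence on left)
Postfix: 3 6 * 3 -


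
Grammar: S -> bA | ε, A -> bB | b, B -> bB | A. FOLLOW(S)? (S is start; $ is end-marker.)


$ ∈ FOLLOW(S). For each A -> αBβ: add FIRST(β)\{ε} to FOLLOW(B); if β nullable, add FOLLOW(A).
FOLLOW(S) = {$}


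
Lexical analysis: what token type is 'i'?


Pattern: letter/underscore followed by alphanumerics, not a keyword
Type: IDENTIFIER


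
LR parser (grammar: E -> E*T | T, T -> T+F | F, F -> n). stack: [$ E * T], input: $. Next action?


handle 'E*T' on top; lookahead ∈ FOLLOW(E) = {*, $}
Action: reduce (E -> E*T)


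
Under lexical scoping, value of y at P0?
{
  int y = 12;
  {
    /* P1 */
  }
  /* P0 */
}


y declared in the same block as P0
y = 12


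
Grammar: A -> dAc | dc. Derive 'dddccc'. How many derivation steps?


Derivation: A => dAc => ddAcc => dddccc
Steps: 3


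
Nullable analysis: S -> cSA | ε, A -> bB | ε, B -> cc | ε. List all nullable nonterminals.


A nonterminal is nullable iff some alternative derives ε (directly, or every symbol in it is nullable)
Nullable: {A, B, S}


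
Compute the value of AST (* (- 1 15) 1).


Evaluate inner: (- 1 15) = -14
Evaluate root: (* -14 1) = -14
Result: -14


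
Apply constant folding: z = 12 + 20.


12 + 20 = 32 at compile time
Optimized: z = 32


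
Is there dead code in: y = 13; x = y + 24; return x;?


y is read by x's definition; x is returned
No dead code


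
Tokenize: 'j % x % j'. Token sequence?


Scan left to right, longest-match per lexeme
Tokens: ID(j), OP(%), ID(x), OP(%), ID(j)


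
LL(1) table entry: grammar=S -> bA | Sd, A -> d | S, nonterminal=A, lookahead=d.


For [A, d]: 'd' ∈ FIRST(d)
Entry: A -> d


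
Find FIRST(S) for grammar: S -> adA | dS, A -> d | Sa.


Per alternative of S: FIRST(adA) = {a}; FIRST(dS) = {d}
FIRST(S) = {a, d}


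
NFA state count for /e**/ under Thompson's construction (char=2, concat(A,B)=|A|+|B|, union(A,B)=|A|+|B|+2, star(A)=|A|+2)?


Syntax tree has 1 char leaf(s), 0 union(s), 2 star(s)
chars contribute 1×2 = 2; each union adds +2; each star adds +2
Total: 2 + 0 + 4 = 6 states


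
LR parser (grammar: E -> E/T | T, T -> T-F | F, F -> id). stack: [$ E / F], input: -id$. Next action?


'F' (not preceded by T-) is the handle for T -> F
Action: reduce (T -> F)


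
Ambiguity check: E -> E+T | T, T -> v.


precedence layered via separate nonterminal T: deterministic
Unambiguous


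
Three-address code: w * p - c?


Break into single-operator statements:
t1 = w * p
t2 = t1 - c


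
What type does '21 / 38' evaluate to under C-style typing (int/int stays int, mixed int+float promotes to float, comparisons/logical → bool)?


Operand types: int / int
Rule: mixed int/float promotes to float; int/int stays int
Result type: int


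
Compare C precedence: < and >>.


'>>' is shift (level 8); '<' is relational (level 7)
Higher level binds tighter
'>>' has higher precedence than '<'


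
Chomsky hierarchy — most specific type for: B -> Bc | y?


Left-linear: every RHS is a terminal or one nonterminal followed by a terminal
Classification: Type 3 (Regular)


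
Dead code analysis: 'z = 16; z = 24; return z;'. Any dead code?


first assignment to z is overwritten before any read
Dead: 'z = 16'


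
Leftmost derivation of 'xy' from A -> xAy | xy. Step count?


Derivation: A => xy
Steps: 1


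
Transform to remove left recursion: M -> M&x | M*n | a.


Left-recursive alternatives: M&x, M*n; non-recursive: a
Introduce M': M -> aM', M' -> &xM' | *nM' | ε


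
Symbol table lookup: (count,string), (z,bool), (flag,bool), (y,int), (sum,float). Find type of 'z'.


Lookup 'z' → type bool


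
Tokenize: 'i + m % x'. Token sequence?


Scan left to right, longest-match per lexeme
Tokens: ID(i), OP(+), ID(m), OP(%), ID(x)


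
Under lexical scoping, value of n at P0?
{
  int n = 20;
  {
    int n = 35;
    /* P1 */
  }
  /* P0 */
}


n declared in the same block as P0
n = 20


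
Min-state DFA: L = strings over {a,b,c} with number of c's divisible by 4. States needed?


Track (count of c) mod 4: states 0..3, accept at 0
Minimal DFA: 4 states


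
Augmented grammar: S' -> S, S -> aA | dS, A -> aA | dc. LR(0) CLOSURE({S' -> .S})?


Start: S' -> .S
For each item with dot before a nonterminal B, add B -> .γ for every B-production
Closure: [S' -> .S, S -> .aA, S -> .dS]


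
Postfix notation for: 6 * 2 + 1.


Left to right (same or higher precedence on left)
Postfix: 6 2 * 1 +


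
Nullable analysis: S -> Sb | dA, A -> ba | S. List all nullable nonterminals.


A nonterminal is nullable iff some alternative derives ε (directly, or every symbol in it is nullable)
Nullable: {}


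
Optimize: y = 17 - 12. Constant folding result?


17 - 12 = 5 at compile time
Optimized: y = 5


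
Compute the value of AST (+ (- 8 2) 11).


Evaluate inner: (- 8 2) = 6
Evaluate root: (+ 6 11) = 17
Result: 17


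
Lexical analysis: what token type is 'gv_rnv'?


Pattern: letter/underscore followed by alphanumerics, not a keyword
Type: IDENTIFIER


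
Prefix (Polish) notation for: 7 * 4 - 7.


left-to-right (same/higher precedence on left): tree is (- (* 7 4) 7)
Prefix: - * 7 4 7


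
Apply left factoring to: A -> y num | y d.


Common prefix: 'y'
Factored: A -> y A', A' -> num | d


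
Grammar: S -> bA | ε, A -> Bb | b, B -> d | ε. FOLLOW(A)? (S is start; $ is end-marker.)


$ ∈ FOLLOW(S). For each A -> αBβ: add FIRST(β)\{ε} to FOLLOW(B); if β nullable, add FOLLOW(A).
FOLLOW(A) = {$}


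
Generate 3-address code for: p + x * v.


Break into single-operator statements:
t1 = x * v
t2 = p + t1


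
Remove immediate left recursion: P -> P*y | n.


Left-recursive alternatives: P*y; non-recursive: n
Introduce P': P -> nP', P' -> *yP' | ε


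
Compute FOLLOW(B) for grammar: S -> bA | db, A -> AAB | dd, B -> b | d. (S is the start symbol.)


$ ∈ FOLLOW(S). For each A -> αBβ: add FIRST(β)\{ε} to FOLLOW(B); if β nullable, add FOLLOW(A).
FOLLOW(B) = {$, b, d}


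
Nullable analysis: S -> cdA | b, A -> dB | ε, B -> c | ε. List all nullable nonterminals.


A nonterminal is nullable iff some alternative derives ε (directly, or every symbol in it is nullable)
Nullable: {A, B}


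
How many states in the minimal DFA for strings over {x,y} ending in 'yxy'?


Track the longest suffix of input matching a prefix of 'yxy': 4 classes (prefixes of length 0..3)
Minimal DFA: 4 states


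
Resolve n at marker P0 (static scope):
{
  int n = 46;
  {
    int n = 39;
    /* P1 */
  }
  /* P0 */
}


n declared in the same block as P0
n = 46


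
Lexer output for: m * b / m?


Scan left to right, longest-match per lexeme
Tokens: ID(m), OP(*), ID(b), OP(/), ID(m)


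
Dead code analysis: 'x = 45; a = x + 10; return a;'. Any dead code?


x is read by a's definition; a is returned
No dead code


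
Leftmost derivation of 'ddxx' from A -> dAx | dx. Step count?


Derivation: A => dAx => ddxx
Steps: 2


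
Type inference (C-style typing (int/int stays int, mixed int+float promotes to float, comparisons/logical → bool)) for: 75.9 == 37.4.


Operand types: float == float
Rule: comparison yields bool
Result type: bool


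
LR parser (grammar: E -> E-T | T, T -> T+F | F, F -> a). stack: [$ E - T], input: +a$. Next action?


'+' can extend T; shift to build T -> T+F
Action: shift


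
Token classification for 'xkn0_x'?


Pattern: letter/underscore followed by alphanumerics, not a keyword
Type: IDENTIFIER


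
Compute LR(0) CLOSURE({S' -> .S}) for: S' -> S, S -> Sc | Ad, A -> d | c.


Start: S' -> .S
For each item with dot before a nonterminal B, add B -> .γ for every B-production
Closure: [S' -> .S, S -> .Sc, S -> .Ad, A -> .d, A -> .c]


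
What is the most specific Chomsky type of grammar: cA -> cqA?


LHS has context (more than one symbol) and |LHS| ≤ |RHS|
Classification: Type 1 (Context-Sensitive)


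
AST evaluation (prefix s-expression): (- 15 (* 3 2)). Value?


Evaluate inner: (* 3 2) = 6
Evaluate root: (- 15 6) = 9
Result: 9


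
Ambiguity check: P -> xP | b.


right-linear, alternatives start with distinct terminals 'x' vs 'b': unique leftmost derivation
Unambiguous


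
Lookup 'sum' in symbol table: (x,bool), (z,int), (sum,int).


Lookup 'sum' → type int


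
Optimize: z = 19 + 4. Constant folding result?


19 + 4 = 23 at compile time
Optimized: z = 23
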